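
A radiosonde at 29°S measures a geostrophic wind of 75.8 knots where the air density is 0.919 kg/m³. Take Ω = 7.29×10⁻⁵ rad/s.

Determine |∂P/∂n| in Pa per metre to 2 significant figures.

Coriolis parameter at 29°S:
f = 2Ω sin φ = 2 × 7.29×10⁻⁵ × sin 29° = 7.07×10⁻⁵ s⁻¹
Wind speed in SI: 75.8 knots = 39.0 m/s
Geostrophic balance rearranged: |∂P/∂n| = f ρ V_g
|∂P/∂n| = 7.07×10⁻⁵ × 0.919 × 39.0 = 2.53×10⁻³ Pa/m

2.5×10⁻³ Pa/m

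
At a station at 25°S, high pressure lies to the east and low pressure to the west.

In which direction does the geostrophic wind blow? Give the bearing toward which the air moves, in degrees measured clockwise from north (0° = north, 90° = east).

The pressure-gradient force points toward the west (bearing 270°).
Geostrophic balance: in the Southern Hemisphere the Coriolis force deflects motion to the left, so the geostrophic wind blows 90° to the left of the pressure-gradient force (low pressure on the right).
Rotating 270° by 90° counterclockwise gives 180° — the wind blows toward the south.

180°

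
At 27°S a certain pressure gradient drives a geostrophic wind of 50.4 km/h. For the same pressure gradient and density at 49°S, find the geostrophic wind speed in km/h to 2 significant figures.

30 km/h

With the same pressure gradient and density, V_g ∝ 1/f ∝ 1/sin φ.
V₂ = V₁ · sin φ₁ / sin φ₂ = 50.4 × sin 27° / sin 49°
V₂ = 50.4 × 0.4540/0.7547 = 30 km/h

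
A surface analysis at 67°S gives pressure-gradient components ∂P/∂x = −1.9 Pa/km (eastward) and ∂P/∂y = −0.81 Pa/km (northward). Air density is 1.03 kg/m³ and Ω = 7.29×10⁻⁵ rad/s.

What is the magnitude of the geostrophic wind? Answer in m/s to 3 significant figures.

Coriolis parameter at 67°S:
f = 2Ω sin φ = 2 × 7.29×10⁻⁵ × sin 67° = 1.34×10⁻⁴ s⁻¹
In the Southern Hemisphere f is negative: f = −1.34×10⁻⁴ s⁻¹.
Component geostrophic relations (x east, y north):
u_g = −(1/(fρ)) ∂P/∂y,  v_g = (1/(fρ)) ∂P/∂x
u_g = −(−0.81×10⁻³)/(−1.34×10⁻⁴ × 1.03) = −5.86 m/s;  v_g = (−1.9×10⁻³)/(−1.34×10⁻⁴ × 1.03) = 13.7 m/s
|V_g| = √(u_g² + v_g²) = 14.9 m/s

14.9 m/s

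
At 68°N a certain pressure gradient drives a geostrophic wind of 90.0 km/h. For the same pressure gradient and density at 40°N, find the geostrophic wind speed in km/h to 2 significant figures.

130 km/h

With the same pressure gradient and density, V_g ∝ 1/f ∝ 1/sin φ.
V₂ = V₁ · sin φ₁ / sin φ₂ = 90.0 × sin 68° / sin 40°
V₂ = 90.0 × 0.9272/0.6428 = 130 km/h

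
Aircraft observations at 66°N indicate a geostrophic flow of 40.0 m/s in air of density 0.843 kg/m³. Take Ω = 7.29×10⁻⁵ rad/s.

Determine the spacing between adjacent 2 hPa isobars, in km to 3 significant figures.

Coriolis parameter at 66°N:
f = 2Ω sin φ = 2 × 7.29×10⁻⁵ × sin 66° = 1.33×10⁻⁴ s⁻¹
Geostrophic balance rearranged: |∂P/∂n| = f ρ V_g
|∂P/∂n| = 1.33×10⁻⁴ × 0.843 × 40.0 = 4.49×10⁻³ Pa/m
Isobar spacing: Δn = ΔP/|∂P/∂n| = 200 Pa / 4.49×10⁻³ Pa/m = 44530 m ≈ 44.5 km

44.5 km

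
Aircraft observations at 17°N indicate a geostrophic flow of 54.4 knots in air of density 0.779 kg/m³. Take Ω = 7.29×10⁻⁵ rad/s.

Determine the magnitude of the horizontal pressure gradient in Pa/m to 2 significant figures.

9.3×10⁻⁴ Pa/m

Coriolis parameter at 17°N:
f = 2Ω sin φ = 2 × 7.29×10⁻⁵ × sin 17° = 4.26×10⁻⁵ s⁻¹
Wind speed in SI: 54.4 knots = 28.0 m/s
Geostrophic balance rearranged: |∂P/∂n| = f ρ V_g
|∂P/∂n| = 4.26×10⁻⁵ × 0.779 × 28.0 = 9.29×10⁻⁴ Pa/m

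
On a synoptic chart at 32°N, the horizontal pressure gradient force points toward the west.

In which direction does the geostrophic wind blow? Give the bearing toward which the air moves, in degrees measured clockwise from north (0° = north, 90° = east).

000°

The pressure-gradient force points toward the west (bearing 270°).
Geostrophic balance: in the Northern Hemisphere the Coriolis force deflects motion to the right, so the geostrophic wind blows 90° to the right of the pressure-gradient force (low pressure on the left).
Rotating 270° by 90° clockwise gives 000° — the wind blows toward the north.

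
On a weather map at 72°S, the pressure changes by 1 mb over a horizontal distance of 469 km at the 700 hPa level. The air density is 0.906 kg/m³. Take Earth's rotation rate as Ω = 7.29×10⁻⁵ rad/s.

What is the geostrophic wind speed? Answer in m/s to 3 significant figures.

1.70 m/s

Coriolis parameter at 72°S:
f = 2Ω sin φ = 2 × 7.29×10⁻⁵ × sin 72° = 1.39×10⁻⁴ s⁻¹
Pressure gradient: |∂P/∂n| = 100 Pa / 469000 m = 2.13×10⁻⁴ Pa/m
Geostrophic balance (pressure-gradient force = Coriolis force):
V_g = (1/(fρ)) |∂P/∂n| = 2.13×10⁻⁴ / (1.39×10⁻⁴ × 0.906) = 1.70 m/s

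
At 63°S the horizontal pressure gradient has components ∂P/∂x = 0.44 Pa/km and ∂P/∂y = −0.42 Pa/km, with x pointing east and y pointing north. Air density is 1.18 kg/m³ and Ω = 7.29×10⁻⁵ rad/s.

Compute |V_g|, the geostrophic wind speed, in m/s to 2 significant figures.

Coriolis parameter at 63°S:
f = 2Ω sin φ = 2 × 7.29×10⁻⁵ × sin 63° = 1.30×10⁻⁴ s⁻¹
In the Southern Hemisphere f is negative: f = −1.30×10⁻⁴ s⁻¹.
Component geostrophic relations (x east, y north):
u_g = −(1/(fρ)) ∂P/∂y,  v_g = (1/(fρ)) ∂P/∂x
u_g = −(−0.42×10⁻³)/(−1.30×10⁻⁴ × 1.18) = −2.74 m/s;  v_g = (0.44×10⁻³)/(−1.30×10⁻⁴ × 1.18) = −2.87 m/s
|V_g| = √(u_g² + v_g²) = 3.97 m/s

4.0 m/s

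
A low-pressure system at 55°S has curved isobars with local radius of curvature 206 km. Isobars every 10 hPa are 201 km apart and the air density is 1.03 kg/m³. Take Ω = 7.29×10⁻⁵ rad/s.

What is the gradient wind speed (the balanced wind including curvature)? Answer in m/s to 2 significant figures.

Coriolis parameter at 55°S:
f = 2Ω sin φ = 2 × 7.29×10⁻⁵ × sin 55° = 1.19×10⁻⁴ s⁻¹
Pressure gradient: |∂P/∂n| = 1000 Pa / 201000 m = 4.98×10⁻³ Pa/m
Geostrophic speed: V_g = |∂P/∂n|/(fρ) = 4.98×10⁻³/(1.19×10⁻⁴ × 1.03) = 40.4 m/s
Around a low, centrifugal force acts outward with Coriolis, so pressure-gradient force balances both:
(1/ρ)|∂P/∂n| = fV + V²/R  →  V² + fR·V − fR·V_g = 0
With fR = 1.19×10⁻⁴ × 206×10³ m = 24.6 m/s:
V = [−fR + √((fR)² + 4 fR V_g)]/2 = [−24.6 + √(24.6² + 4×24.6×40.4)]/2 = 21.6 m/s
Subgeostrophic (V < V_g = 40.4 m/s), as expected around a low.

22 m/s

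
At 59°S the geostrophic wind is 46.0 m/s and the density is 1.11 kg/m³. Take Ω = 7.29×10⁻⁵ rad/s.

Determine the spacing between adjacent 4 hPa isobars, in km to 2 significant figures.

Coriolis parameter at 59°S:
f = 2Ω sin φ = 2 × 7.29×10⁻⁵ × sin 59° = 1.25×10⁻⁴ s⁻¹
Geostrophic balance rearranged: |∂P/∂n| = f ρ V_g
|∂P/∂n| = 1.25×10⁻⁴ × 1.11 × 46.0 = 6.38×10⁻³ Pa/m
Isobar spacing: Δn = ΔP/|∂P/∂n| = 400 Pa / 6.38×10⁻³ Pa/m = 62684 m ≈ 63 km

63 km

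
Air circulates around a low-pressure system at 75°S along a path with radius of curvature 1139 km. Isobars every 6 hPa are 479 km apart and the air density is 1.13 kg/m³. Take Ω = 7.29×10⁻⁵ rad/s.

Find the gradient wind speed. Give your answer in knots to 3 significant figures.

Coriolis parameter at 75°S:
f = 2Ω sin φ = 2 × 7.29×10⁻⁵ × sin 75° = 1.41×10⁻⁴ s⁻¹
Pressure gradient: |∂P/∂n| = 600 Pa / 479000 m = 1.25×10⁻³ Pa/m
Geostrophic speed: V_g = |∂P/∂n|/(fρ) = 1.25×10⁻³/(1.41×10⁻⁴ × 1.13) = 7.87 m/s
Around a low, centrifugal force acts outward with Coriolis, so pressure-gradient force balances both:
(1/ρ)|∂P/∂n| = fV + V²/R  →  V² + fR·V − fR·V_g = 0
With fR = 1.41×10⁻⁴ × 1139×10³ m = 160 m/s:
V = [−fR + √((fR)² + 4 fR V_g)]/2 = [−160 + √(160² + 4×160×7.87)]/2 = 7.52 m/s
Subgeostrophic (V < V_g = 7.87 m/s), as expected around a low.
Converting: 7.52 m/s × 1.944 = 14.6 knots

14.6 knots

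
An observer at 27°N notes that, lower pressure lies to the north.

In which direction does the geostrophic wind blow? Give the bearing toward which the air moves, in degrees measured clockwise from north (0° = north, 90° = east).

The pressure-gradient force points toward the north (bearing 000°).
Geostrophic balance: in the Northern Hemisphere the Coriolis force deflects motion to the right, so the geostrophic wind blows 90° to the right of the pressure-gradient force (low pressure on the left).
Rotating 000° by 90° clockwise gives 090° — the wind blows toward the east.

090°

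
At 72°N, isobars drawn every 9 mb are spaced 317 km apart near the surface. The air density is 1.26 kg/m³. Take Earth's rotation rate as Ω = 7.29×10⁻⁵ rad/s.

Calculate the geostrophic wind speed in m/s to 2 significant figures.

Coriolis parameter at 72°N:
f = 2Ω sin φ = 2 × 7.29×10⁻⁵ × sin 72° = 1.39×10⁻⁴ s⁻¹
Pressure gradient: |∂P/∂n| = 900 Pa / 317000 m = 2.84×10⁻³ Pa/m
Geostrophic balance (pressure-gradient force = Coriolis force):
V_g = (1/(fρ)) |∂P/∂n| = 2.84×10⁻³ / (1.39×10⁻⁴ × 1.26) = 16.2 m/s

16 m/s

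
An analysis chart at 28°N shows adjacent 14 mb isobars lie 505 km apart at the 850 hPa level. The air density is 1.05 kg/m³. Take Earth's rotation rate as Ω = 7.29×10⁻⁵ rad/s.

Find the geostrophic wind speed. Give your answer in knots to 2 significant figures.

75 knots

Coriolis parameter at 28°N:
f = 2Ω sin φ = 2 × 7.29×10⁻⁵ × sin 28° = 6.84×10⁻⁵ s⁻¹
Pressure gradient: |∂P/∂n| = 1400 Pa / 505000 m = 2.77×10⁻³ Pa/m
Geostrophic balance (pressure-gradient force = Coriolis force):
V_g = (1/(fρ)) |∂P/∂n| = 2.77×10⁻³ / (6.84×10⁻⁵ × 1.05) = 38.6 m/s
Converting: 38.6 m/s × 1.944 = 75 knots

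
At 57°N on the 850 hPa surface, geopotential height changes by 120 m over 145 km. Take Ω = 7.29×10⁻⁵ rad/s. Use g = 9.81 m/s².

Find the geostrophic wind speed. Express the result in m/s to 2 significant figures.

Coriolis parameter at 57°N:
f = 2Ω sin φ = 2 × 7.29×10⁻⁵ × sin 57° = 1.22×10⁻⁴ s⁻¹
Height gradient: |∂Z/∂n| = 120 m / 145000 m = 8.28×10⁻⁴
On a pressure surface, geostrophic balance gives V_g = (g/f)|∂Z/∂n|:
V_g = 9.81 × 8.28×10⁻⁴ / 1.22×10⁻⁴ = 66.4 m/s

66 m/s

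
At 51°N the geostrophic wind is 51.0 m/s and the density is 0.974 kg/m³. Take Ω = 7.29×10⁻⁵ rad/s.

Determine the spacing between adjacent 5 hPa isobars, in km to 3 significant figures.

Coriolis parameter at 51°N:
f = 2Ω sin φ = 2 × 7.29×10⁻⁵ × sin 51° = 1.13×10⁻⁴ s⁻¹
Geostrophic balance rearranged: |∂P/∂n| = f ρ V_g
|∂P/∂n| = 1.13×10⁻⁴ × 0.974 × 51.0 = 5.63×10⁻³ Pa/m
Isobar spacing: Δn = ΔP/|∂P/∂n| = 500 Pa / 5.63×10⁻³ Pa/m = 88834 m ≈ 88.8 km

88.8 km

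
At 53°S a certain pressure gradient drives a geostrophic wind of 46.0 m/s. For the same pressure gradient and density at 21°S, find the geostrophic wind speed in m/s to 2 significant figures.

100 m/s

With the same pressure gradient and density, V_g ∝ 1/f ∝ 1/sin φ.
V₂ = V₁ · sin φ₁ / sin φ₂ = 46.0 × sin 53° / sin 21°
V₂ = 46.0 × 0.7986/0.3584 = 100 m/s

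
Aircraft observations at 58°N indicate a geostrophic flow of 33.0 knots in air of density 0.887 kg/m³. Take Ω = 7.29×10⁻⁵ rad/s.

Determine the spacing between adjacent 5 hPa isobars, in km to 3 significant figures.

Coriolis parameter at 58°N:
f = 2Ω sin φ = 2 × 7.29×10⁻⁵ × sin 58° = 1.24×10⁻⁴ s⁻¹
Wind speed in SI: 33.0 knots = 17.0 m/s
Geostrophic balance rearranged: |∂P/∂n| = f ρ V_g
|∂P/∂n| = 1.24×10⁻⁴ × 0.887 × 17.0 = 1.86×10⁻³ Pa/m
Isobar spacing: Δn = ΔP/|∂P/∂n| = 500 Pa / 1.86×10⁻³ Pa/m = 268545 m ≈ 269 km

269 km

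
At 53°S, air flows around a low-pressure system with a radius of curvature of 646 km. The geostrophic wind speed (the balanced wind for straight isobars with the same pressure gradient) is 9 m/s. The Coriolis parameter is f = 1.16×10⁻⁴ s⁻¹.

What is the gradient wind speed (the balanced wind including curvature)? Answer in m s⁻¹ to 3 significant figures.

8.12 m s⁻¹

Around a low, centrifugal force acts outward with Coriolis, so pressure-gradient force balances both:
(1/ρ)|∂P/∂n| = fV + V²/R  →  V² + fR·V − fR·V_g = 0
With fR = 1.16×10⁻⁴ × 646×10³ m = 74.9 m/s:
V = [−fR + √((fR)² + 4 fR V_g)]/2 = [−74.9 + √(74.9² + 4×74.9×9)]/2 = 8.12 m/s
Subgeostrophic (V < V_g = 9 m/s), as expected around a low.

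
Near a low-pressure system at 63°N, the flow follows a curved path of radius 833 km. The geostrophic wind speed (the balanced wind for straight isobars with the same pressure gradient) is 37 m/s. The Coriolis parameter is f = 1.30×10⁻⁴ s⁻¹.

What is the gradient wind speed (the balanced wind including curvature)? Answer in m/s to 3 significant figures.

Around a low, centrifugal force acts outward with Coriolis, so pressure-gradient force balances both:
(1/ρ)|∂P/∂n| = fV + V²/R  →  V² + fR·V − fR·V_g = 0
With fR = 1.30×10⁻⁴ × 833×10³ m = 108 m/s:
V = [−fR + √((fR)² + 4 fR V_g)]/2 = [−108 + √(108² + 4×108×37)]/2 = 29.2 m/s
Subgeostrophic (V < V_g = 37 m/s), as expected around a low.

29.2 m/s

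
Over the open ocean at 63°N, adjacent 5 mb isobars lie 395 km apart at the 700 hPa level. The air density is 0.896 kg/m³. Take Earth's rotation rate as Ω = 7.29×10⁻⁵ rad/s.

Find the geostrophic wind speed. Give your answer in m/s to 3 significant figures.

Coriolis parameter at 63°N:
f = 2Ω sin φ = 2 × 7.29×10⁻⁵ × sin 63° = 1.30×10⁻⁴ s⁻¹
Pressure gradient: |∂P/∂n| = 500 Pa / 395000 m = 1.27×10⁻³ Pa/m
Geostrophic balance (pressure-gradient force = Coriolis force):
V_g = (1/(fρ)) |∂P/∂n| = 1.27×10⁻³ / (1.30×10⁻⁴ × 0.896) = 10.9 m/s

10.9 m/s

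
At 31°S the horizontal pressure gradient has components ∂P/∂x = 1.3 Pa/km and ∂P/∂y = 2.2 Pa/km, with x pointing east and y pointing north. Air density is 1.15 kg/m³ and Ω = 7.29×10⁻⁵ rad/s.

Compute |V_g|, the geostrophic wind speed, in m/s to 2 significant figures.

30 m/s

Coriolis parameter at 31°S:
f = 2Ω sin φ = 2 × 7.29×10⁻⁵ × sin 31° = 7.51×10⁻⁵ s⁻¹
In the Southern Hemisphere f is negative: f = −7.51×10⁻⁵ s⁻¹.
Component geostrophic relations (x east, y north):
u_g = −(1/(fρ)) ∂P/∂y,  v_g = (1/(fρ)) ∂P/∂x
u_g = −(2.2×10⁻³)/(−7.51×10⁻⁵ × 1.15) = 25.5 m/s;  v_g = (1.3×10⁻³)/(−7.51×10⁻⁵ × 1.15) = −15.1 m/s
|V_g| = √(u_g² + v_g²) = 29.6 m/s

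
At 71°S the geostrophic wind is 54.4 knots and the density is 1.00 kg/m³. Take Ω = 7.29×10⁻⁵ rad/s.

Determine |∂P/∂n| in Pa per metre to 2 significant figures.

Coriolis parameter at 71°S:
f = 2Ω sin φ = 2 × 7.29×10⁻⁵ × sin 71° = 1.38×10⁻⁴ s⁻¹
Wind speed in SI: 54.4 knots = 28.0 m/s
Geostrophic balance rearranged: |∂P/∂n| = f ρ V_g
|∂P/∂n| = 1.38×10⁻⁴ × 1.00 × 28.0 = 3.86×10⁻³ Pa/m

3.9×10⁻³ Pa/m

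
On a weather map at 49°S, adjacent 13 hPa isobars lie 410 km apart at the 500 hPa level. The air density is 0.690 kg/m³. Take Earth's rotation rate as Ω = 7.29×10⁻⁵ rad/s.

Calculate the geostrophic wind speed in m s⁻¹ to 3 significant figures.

Coriolis parameter at 49°S:
f = 2Ω sin φ = 2 × 7.29×10⁻⁵ × sin 49° = 1.10×10⁻⁴ s⁻¹
Pressure gradient: |∂P/∂n| = 1300 Pa / 410000 m = 3.17×10⁻³ Pa/m
Geostrophic balance (pressure-gradient force = Coriolis force):
V_g = (1/(fρ)) |∂P/∂n| = 3.17×10⁻³ / (1.10×10⁻⁴ × 0.690) = 41.8 m/s

41.8 m s⁻¹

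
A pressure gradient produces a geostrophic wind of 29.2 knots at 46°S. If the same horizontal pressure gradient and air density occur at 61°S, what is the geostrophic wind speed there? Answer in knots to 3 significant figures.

With the same pressure gradient and density, V_g ∝ 1/f ∝ 1/sin φ.
V₂ = V₁ · sin φ₁ / sin φ₂ = 29.2 × sin 46° / sin 61°
V₂ = 29.2 × 0.7193/0.8746 = 24.0 knots

24.0 knots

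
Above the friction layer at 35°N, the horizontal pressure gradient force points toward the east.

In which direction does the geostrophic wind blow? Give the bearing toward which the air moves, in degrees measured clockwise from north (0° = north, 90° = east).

The pressure-gradient force points toward the east (bearing 090°).
Geostrophic balance: in the Northern Hemisphere the Coriolis force deflects motion to the right, so the geostrophic wind blows 90° to the right of the pressure-gradient force (low pressure on the left).
Rotating 090° by 90° clockwise gives 180° — the wind blows toward the south.

180°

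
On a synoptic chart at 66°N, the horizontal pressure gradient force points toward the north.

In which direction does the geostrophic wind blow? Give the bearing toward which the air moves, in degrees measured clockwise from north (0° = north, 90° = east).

090°

The pressure-gradient force points toward the north (bearing 000°).
Geostrophic balance: in the Northern Hemisphere the Coriolis force deflects motion to the right, so the geostrophic wind blows 90° to the right of the pressure-gradient force (low pressure on the left).
Rotating 000° by 90° clockwise gives 090° — the wind blows toward the east.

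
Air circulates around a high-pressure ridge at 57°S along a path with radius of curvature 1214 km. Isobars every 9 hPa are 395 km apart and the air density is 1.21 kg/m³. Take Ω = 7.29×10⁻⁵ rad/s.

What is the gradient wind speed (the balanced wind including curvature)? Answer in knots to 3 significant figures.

Coriolis parameter at 57°S:
f = 2Ω sin φ = 2 × 7.29×10⁻⁵ × sin 57° = 1.22×10⁻⁴ s⁻¹
Pressure gradient: |∂P/∂n| = 900 Pa / 395000 m = 2.28×10⁻³ Pa/m
Geostrophic speed: V_g = |∂P/∂n|/(fρ) = 2.28×10⁻³/(1.22×10⁻⁴ × 1.21) = 15.4 m/s
Around a high, pressure-gradient force acts outward with centrifugal, so Coriolis balances both:
fV = (1/ρ)|∂P/∂n| + V²/R  →  V² − fR·V + fR·V_g = 0
With fR = 1.22×10⁻⁴ × 1214×10³ m = 148 m/s:
V = [fR − √((fR)² − 4 fR V_g)]/2 = [148 − √(148² − 4×148×15.4)]/2 = 17.5 m/s
Supergeostrophic (V > V_g = 15.4 m/s), as expected around a high.
Converting: 17.5 m/s × 1.944 = 33.9 knots

33.9 knots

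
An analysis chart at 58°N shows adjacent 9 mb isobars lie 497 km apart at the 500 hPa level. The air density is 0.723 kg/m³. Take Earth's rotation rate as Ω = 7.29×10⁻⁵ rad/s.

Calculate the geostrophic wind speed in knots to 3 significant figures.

39.4 knots

Coriolis parameter at 58°N:
f = 2Ω sin φ = 2 × 7.29×10⁻⁵ × sin 58° = 1.24×10⁻⁴ s⁻¹
Pressure gradient: |∂P/∂n| = 900 Pa / 497000 m = 1.81×10⁻³ Pa/m
Geostrophic balance (pressure-gradient force = Coriolis force):
V_g = (1/(fρ)) |∂P/∂n| = 1.81×10⁻³ / (1.24×10⁻⁴ × 0.723) = 20.3 m/s
Converting: 20.3 m/s × 1.944 = 39.4 knots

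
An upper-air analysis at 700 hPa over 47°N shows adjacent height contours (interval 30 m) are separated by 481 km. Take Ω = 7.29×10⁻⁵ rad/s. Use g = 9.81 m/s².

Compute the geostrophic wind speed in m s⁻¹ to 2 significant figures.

Coriolis parameter at 47°N:
f = 2Ω sin φ = 2 × 7.29×10⁻⁵ × sin 47° = 1.07×10⁻⁴ s⁻¹
Height gradient: |∂Z/∂n| = 30 m / 481000 m = 6.24×10⁻⁵
On a pressure surface, geostrophic balance gives V_g = (g/f)|∂Z/∂n|:
V_g = 9.81 × 6.24×10⁻⁵ / 1.07×10⁻⁴ = 5.74 m/s

5.7 m s⁻¹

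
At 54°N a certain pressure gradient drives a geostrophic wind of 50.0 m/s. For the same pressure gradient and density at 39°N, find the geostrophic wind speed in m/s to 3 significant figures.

With the same pressure gradient and density, V_g ∝ 1/f ∝ 1/sin φ.
V₂ = V₁ · sin φ₁ / sin φ₂ = 50.0 × sin 54° / sin 39°
V₂ = 50.0 × 0.8090/0.6293 = 64.3 m/s

64.3 m/s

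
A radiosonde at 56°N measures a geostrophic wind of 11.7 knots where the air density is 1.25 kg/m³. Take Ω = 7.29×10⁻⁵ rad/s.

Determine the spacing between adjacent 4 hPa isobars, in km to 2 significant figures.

Coriolis parameter at 56°N:
f = 2Ω sin φ = 2 × 7.29×10⁻⁵ × sin 56° = 1.21×10⁻⁴ s⁻¹
Wind speed in SI: 11.7 knots = 6.02 m/s
Geostrophic balance rearranged: |∂P/∂n| = f ρ V_g
|∂P/∂n| = 1.21×10⁻⁴ × 1.25 × 6.02 = 9.09×10⁻⁴ Pa/m
Isobar spacing: Δn = ΔP/|∂P/∂n| = 400 Pa / 9.09×10⁻⁴ Pa/m = 439840 m ≈ 440 km

440 km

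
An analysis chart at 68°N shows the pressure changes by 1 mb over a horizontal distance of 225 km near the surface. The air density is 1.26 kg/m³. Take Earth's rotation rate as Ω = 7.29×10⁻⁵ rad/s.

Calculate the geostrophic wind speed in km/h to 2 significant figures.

Coriolis parameter at 68°N:
f = 2Ω sin φ = 2 × 7.29×10⁻⁵ × sin 68° = 1.35×10⁻⁴ s⁻¹
Pressure gradient: |∂P/∂n| = 100 Pa / 225000 m = 4.44×10⁻⁴ Pa/m
Geostrophic balance (pressure-gradient force = Coriolis force):
V_g = (1/(fρ)) |∂P/∂n| = 4.44×10⁻⁴ / (1.35×10⁻⁴ × 1.26) = 2.61 m/s
Converting: 2.61 m/s × 3.6 = 9.4 km/h

9.4 km/h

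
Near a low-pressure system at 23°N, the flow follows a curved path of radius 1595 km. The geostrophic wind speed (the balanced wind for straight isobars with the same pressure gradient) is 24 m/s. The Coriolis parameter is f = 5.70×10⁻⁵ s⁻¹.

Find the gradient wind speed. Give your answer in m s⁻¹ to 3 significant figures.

Around a low, centrifugal force acts outward with Coriolis, so pressure-gradient force balances both:
(1/ρ)|∂P/∂n| = fV + V²/R  →  V² + fR·V − fR·V_g = 0
With fR = 5.70×10⁻⁵ × 1595×10³ m = 90.9 m/s:
V = [−fR + √((fR)² + 4 fR V_g)]/2 = [−90.9 + √(90.9² + 4×90.9×24)]/2 = 19.7 m/s
Subgeostrophic (V < V_g = 24 m/s), as expected around a low.

19.7 m s⁻¹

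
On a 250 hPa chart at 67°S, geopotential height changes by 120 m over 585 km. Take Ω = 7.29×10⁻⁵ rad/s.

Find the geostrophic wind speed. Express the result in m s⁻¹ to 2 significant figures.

15 m s⁻¹

Coriolis parameter at 67°S:
f = 2Ω sin φ = 2 × 7.29×10⁻⁵ × sin 67° = 1.34×10⁻⁴ s⁻¹
Height gradient: |∂Z/∂n| = 120 m / 585000 m = 2.05×10⁻⁴
On a pressure surface, geostrophic balance gives V_g = (g/f)|∂Z/∂n|:
V_g = 9.81 × 2.05×10⁻⁴ / 1.34×10⁻⁴ = 15.0 m/s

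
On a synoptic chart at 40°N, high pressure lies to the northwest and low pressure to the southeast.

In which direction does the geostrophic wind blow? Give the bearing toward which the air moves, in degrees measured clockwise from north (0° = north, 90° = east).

225°

The pressure-gradient force points toward the southeast (bearing 135°).
Geostrophic balance: in the Northern Hemisphere the Coriolis force deflects motion to the right, so the geostrophic wind blows 90° to the right of the pressure-gradient force (low pressure on the left).
Rotating 135° by 90° clockwise gives 225° — the wind blows toward the southwest.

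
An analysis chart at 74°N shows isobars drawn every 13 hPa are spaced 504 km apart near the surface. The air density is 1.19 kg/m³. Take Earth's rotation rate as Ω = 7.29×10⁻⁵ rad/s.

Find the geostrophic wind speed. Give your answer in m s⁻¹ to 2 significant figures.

Coriolis parameter at 74°N:
f = 2Ω sin φ = 2 × 7.29×10⁻⁵ × sin 74° = 1.40×10⁻⁴ s⁻¹
Pressure gradient: |∂P/∂n| = 1300 Pa / 504000 m = 2.58×10⁻³ Pa/m
Geostrophic balance (pressure-gradient force = Coriolis force):
V_g = (1/(fρ)) |∂P/∂n| = 2.58×10⁻³ / (1.40×10⁻⁴ × 1.19) = 15.5 m/s

15 m s⁻¹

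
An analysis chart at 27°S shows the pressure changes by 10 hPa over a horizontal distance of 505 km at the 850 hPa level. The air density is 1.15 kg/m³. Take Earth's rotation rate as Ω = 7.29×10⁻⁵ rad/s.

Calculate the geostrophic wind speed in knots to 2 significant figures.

51 knots

Coriolis parameter at 27°S:
f = 2Ω sin φ = 2 × 7.29×10⁻⁵ × sin 27° = 6.62×10⁻⁵ s⁻¹
Pressure gradient: |∂P/∂n| = 1000 Pa / 505000 m = 1.98×10⁻³ Pa/m
Geostrophic balance (pressure-gradient force = Coriolis force):
V_g = (1/(fρ)) |∂P/∂n| = 1.98×10⁻³ / (6.62×10⁻⁵ × 1.15) = 26.0 m/s
Converting: 26.0 m/s × 1.944 = 51 knots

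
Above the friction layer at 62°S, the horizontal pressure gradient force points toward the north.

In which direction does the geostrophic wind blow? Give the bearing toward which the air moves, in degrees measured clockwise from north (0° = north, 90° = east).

270°

The pressure-gradient force points toward the north (bearing 000°).
Geostrophic balance: in the Southern Hemisphere the Coriolis force deflects motion to the left, so the geostrophic wind blows 90° to the left of the pressure-gradient force (low pressure on the right).
Rotating 000° by 90° counterclockwise gives 270° — the wind blows toward the west.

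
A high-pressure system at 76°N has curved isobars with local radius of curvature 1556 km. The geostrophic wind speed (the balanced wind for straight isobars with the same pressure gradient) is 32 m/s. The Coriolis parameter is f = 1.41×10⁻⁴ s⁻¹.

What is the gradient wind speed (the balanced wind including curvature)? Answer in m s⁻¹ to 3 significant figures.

38.9 m s⁻¹

Around a high, pressure-gradient force acts outward with centrifugal, so Coriolis balances both:
fV = (1/ρ)|∂P/∂n| + V²/R  →  V² − fR·V + fR·V_g = 0
With fR = 1.41×10⁻⁴ × 1556×10³ m = 219 m/s:
V = [fR − √((fR)² − 4 fR V_g)]/2 = [219 − √(219² − 4×219×32)]/2 = 38.9 m/s
Supergeostrophic (V > V_g = 32 m/s), as expected around a high.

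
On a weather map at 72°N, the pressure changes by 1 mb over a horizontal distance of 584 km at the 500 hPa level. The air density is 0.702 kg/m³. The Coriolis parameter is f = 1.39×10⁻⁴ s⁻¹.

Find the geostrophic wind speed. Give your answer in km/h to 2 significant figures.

Pressure gradient: |∂P/∂n| = 100 Pa / 584000 m = 1.71×10⁻⁴ Pa/m
Geostrophic balance (pressure-gradient force = Coriolis force):
V_g = (1/(fρ)) |∂P/∂n| = 1.71×10⁻⁴ / (1.39×10⁻⁴ × 0.702) = 1.75 m/s
Converting: 1.75 m/s × 3.6 = 6.3 km/h

6.3 km/h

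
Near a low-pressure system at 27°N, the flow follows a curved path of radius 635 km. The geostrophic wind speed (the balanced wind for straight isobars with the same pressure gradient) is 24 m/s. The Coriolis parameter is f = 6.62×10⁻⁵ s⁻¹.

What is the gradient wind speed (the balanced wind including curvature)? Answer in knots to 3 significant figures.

Around a low, centrifugal force acts outward with Coriolis, so pressure-gradient force balances both:
(1/ρ)|∂P/∂n| = fV + V²/R  →  V² + fR·V − fR·V_g = 0
With fR = 6.62×10⁻⁵ × 635×10³ m = 42.0 m/s:
V = [−fR + √((fR)² + 4 fR V_g)]/2 = [−42.0 + √(42.0² + 4×42.0×24)]/2 = 17.1 m/s
Subgeostrophic (V < V_g = 24 m/s), as expected around a low.
Converting: 17.1 m/s × 1.944 = 33.2 knots

33.2 knots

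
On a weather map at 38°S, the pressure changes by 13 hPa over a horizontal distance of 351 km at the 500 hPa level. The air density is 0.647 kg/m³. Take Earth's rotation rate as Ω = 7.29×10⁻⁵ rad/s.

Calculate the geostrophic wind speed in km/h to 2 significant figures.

Coriolis parameter at 38°S:
f = 2Ω sin φ = 2 × 7.29×10⁻⁵ × sin 38° = 8.98×10⁻⁵ s⁻¹
Pressure gradient: |∂P/∂n| = 1300 Pa / 351000 m = 3.70×10⁻³ Pa/m
Geostrophic balance (pressure-gradient force = Coriolis force):
V_g = (1/(fρ)) |∂P/∂n| = 3.70×10⁻³ / (8.98×10⁻⁵ × 0.647) = 63.8 m/s
Converting: 63.8 m/s × 3.6 = 230 km/h

230 km/h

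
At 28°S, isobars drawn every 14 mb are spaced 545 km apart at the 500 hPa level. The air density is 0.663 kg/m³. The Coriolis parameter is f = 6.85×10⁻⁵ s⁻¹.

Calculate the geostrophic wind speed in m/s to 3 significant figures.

56.6 m/s

Pressure gradient: |∂P/∂n| = 1400 Pa / 545000 m = 2.57×10⁻³ Pa/m
Geostrophic balance (pressure-gradient force = Coriolis force):
V_g = (1/(fρ)) |∂P/∂n| = 2.57×10⁻³ / (6.85×10⁻⁵ × 0.663) = 56.6 m/s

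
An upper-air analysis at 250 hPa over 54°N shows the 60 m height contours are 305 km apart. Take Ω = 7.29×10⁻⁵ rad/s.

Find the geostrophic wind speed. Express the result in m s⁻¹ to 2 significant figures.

16 m s⁻¹

Coriolis parameter at 54°N:
f = 2Ω sin φ = 2 × 7.29×10⁻⁵ × sin 54° = 1.18×10⁻⁴ s⁻¹
Height gradient: |∂Z/∂n| = 60 m / 305000 m = 1.97×10⁻⁴
On a pressure surface, geostrophic balance gives V_g = (g/f)|∂Z/∂n|:
V_g = 9.81 × 1.97×10⁻⁴ / 1.18×10⁻⁴ = 16.4 m/s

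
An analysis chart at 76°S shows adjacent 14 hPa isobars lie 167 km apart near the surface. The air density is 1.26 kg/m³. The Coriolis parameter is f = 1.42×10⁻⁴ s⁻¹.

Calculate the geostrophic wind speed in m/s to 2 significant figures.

Pressure gradient: |∂P/∂n| = 1400 Pa / 167000 m = 8.38×10⁻³ Pa/m
Geostrophic balance (pressure-gradient force = Coriolis force):
V_g = (1/(fρ)) |∂P/∂n| = 8.38×10⁻³ / (1.42×10⁻⁴ × 1.26) = 46.9 m/s

47 m/s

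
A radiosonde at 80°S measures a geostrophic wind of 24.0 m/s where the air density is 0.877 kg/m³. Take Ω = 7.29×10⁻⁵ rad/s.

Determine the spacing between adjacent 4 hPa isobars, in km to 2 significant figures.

Coriolis parameter at 80°S:
f = 2Ω sin φ = 2 × 7.29×10⁻⁵ × sin 80° = 1.44×10⁻⁴ s⁻¹
Geostrophic balance rearranged: |∂P/∂n| = f ρ V_g
|∂P/∂n| = 1.44×10⁻⁴ × 0.877 × 24.0 = 3.02×10⁻³ Pa/m
Isobar spacing: Δn = ΔP/|∂P/∂n| = 400 Pa / 3.02×10⁻³ Pa/m = 132355 m ≈ 130 km

130 km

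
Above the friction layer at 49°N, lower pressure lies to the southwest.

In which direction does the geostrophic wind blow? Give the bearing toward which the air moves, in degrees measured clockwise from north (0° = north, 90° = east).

The pressure-gradient force points toward the southwest (bearing 225°).
Geostrophic balance: in the Northern Hemisphere the Coriolis force deflects motion to the right, so the geostrophic wind blows 90° to the right of the pressure-gradient force (low pressure on the left).
Rotating 225° by 90° clockwise gives 315° — the wind blows toward the northwest.

315°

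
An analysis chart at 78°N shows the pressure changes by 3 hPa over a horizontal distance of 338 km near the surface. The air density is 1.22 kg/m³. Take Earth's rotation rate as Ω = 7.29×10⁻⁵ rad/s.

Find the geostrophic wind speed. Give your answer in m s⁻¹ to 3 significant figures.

5.10 m s⁻¹

Coriolis parameter at 78°N:
f = 2Ω sin φ = 2 × 7.29×10⁻⁵ × sin 78° = 1.43×10⁻⁴ s⁻¹
Pressure gradient: |∂P/∂n| = 300 Pa / 338000 m = 8.88×10⁻⁴ Pa/m
Geostrophic balance (pressure-gradient force = Coriolis force):
V_g = (1/(fρ)) |∂P/∂n| = 8.88×10⁻⁴ / (1.43×10⁻⁴ × 1.22) = 5.10 m/s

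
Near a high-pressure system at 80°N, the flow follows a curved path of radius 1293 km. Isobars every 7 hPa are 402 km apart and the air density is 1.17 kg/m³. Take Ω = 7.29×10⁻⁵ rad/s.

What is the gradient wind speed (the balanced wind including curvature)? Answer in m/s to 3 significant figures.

Coriolis parameter at 80°N:
f = 2Ω sin φ = 2 × 7.29×10⁻⁵ × sin 80° = 1.44×10⁻⁴ s⁻¹
Pressure gradient: |∂P/∂n| = 700 Pa / 402000 m = 1.74×10⁻³ Pa/m
Geostrophic speed: V_g = |∂P/∂n|/(fρ) = 1.74×10⁻³/(1.44×10⁻⁴ × 1.17) = 10.4 m/s
Around a high, pressure-gradient force acts outward with centrifugal, so Coriolis balances both:
fV = (1/ρ)|∂P/∂n| + V²/R  →  V² − fR·V + fR·V_g = 0
With fR = 1.44×10⁻⁴ × 1293×10³ m = 186 m/s:
V = [fR − √((fR)² − 4 fR V_g)]/2 = [186 − √(186² − 4×186×10.4)]/2 = 11 m/s
Supergeostrophic (V > V_g = 10.4 m/s), as expected around a high.

11.0 m/s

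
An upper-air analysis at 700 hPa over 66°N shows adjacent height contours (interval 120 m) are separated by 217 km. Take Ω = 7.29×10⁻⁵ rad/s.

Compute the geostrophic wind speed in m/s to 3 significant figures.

Coriolis parameter at 66°N:
f = 2Ω sin φ = 2 × 7.29×10⁻⁵ × sin 66° = 1.33×10⁻⁴ s⁻¹
Height gradient: |∂Z/∂n| = 120 m / 217000 m = 5.53×10⁻⁴
On a pressure surface, geostrophic balance gives V_g = (g/f)|∂Z/∂n|:
V_g = 9.81 × 5.53×10⁻⁴ / 1.33×10⁻⁴ = 40.7 m/s

40.7 m/s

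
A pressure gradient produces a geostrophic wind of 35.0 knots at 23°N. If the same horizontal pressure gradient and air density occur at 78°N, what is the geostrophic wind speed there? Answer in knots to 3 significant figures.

With the same pressure gradient and density, V_g ∝ 1/f ∝ 1/sin φ.
V₂ = V₁ · sin φ₁ / sin φ₂ = 35.0 × sin 23° / sin 78°
V₂ = 35.0 × 0.3907/0.9781 = 14.0 knots

14.0 knots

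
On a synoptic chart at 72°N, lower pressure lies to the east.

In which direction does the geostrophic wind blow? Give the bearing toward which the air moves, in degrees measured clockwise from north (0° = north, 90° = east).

The pressure-gradient force points toward the east (bearing 090°).
Geostrophic balance: in the Northern Hemisphere the Coriolis force deflects motion to the right, so the geostrophic wind blows 90° to the right of the pressure-gradient force (low pressure on the left).
Rotating 090° by 90° clockwise gives 180° — the wind blows toward the south.

180°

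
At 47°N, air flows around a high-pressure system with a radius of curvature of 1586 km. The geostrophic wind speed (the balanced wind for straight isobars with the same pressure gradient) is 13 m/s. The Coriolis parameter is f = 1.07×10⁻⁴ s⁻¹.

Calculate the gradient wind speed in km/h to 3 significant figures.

51.1 km/h

Around a high, pressure-gradient force acts outward with centrifugal, so Coriolis balances both:
fV = (1/ρ)|∂P/∂n| + V²/R  →  V² − fR·V + fR·V_g = 0
With fR = 1.07×10⁻⁴ × 1586×10³ m = 170 m/s:
V = [fR − √((fR)² − 4 fR V_g)]/2 = [170 − √(170² − 4×170×13)]/2 = 14.2 m/s
Supergeostrophic (V > V_g = 13 m/s), as expected around a high.
Converting: 14.2 m/s × 3.6 = 51.1 km/h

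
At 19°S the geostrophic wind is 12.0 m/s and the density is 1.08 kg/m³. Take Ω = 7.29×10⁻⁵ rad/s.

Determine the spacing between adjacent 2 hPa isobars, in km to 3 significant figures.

325 km

Coriolis parameter at 19°S:
f = 2Ω sin φ = 2 × 7.29×10⁻⁵ × sin 19° = 4.75×10⁻⁵ s⁻¹
Geostrophic balance rearranged: |∂P/∂n| = f ρ V_g
|∂P/∂n| = 4.75×10⁻⁵ × 1.08 × 12.0 = 6.15×10⁻⁴ Pa/m
Isobar spacing: Δn = ΔP/|∂P/∂n| = 200 Pa / 6.15×10⁻⁴ Pa/m = 325106 m ≈ 325 km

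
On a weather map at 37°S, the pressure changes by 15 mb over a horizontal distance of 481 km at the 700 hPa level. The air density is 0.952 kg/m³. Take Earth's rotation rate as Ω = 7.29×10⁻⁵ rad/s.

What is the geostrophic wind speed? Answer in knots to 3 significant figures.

Coriolis parameter at 37°S:
f = 2Ω sin φ = 2 × 7.29×10⁻⁵ × sin 37° = 8.77×10⁻⁵ s⁻¹
Pressure gradient: |∂P/∂n| = 1500 Pa / 481000 m = 3.12×10⁻³ Pa/m
Geostrophic balance (pressure-gradient force = Coriolis force):
V_g = (1/(fρ)) |∂P/∂n| = 3.12×10⁻³ / (8.77×10⁻⁵ × 0.952) = 37.3 m/s
Converting: 37.3 m/s × 1.944 = 72.6 knots

72.6 knots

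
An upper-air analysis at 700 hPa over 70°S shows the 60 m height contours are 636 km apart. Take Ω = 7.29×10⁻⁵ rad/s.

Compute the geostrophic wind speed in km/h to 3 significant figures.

Coriolis parameter at 70°S:
f = 2Ω sin φ = 2 × 7.29×10⁻⁵ × sin 70° = 1.37×10⁻⁴ s⁻¹
Height gradient: |∂Z/∂n| = 60 m / 636000 m = 9.43×10⁻⁵
On a pressure surface, geostrophic balance gives V_g = (g/f)|∂Z/∂n|:
V_g = 9.81 × 9.43×10⁻⁵ / 1.37×10⁻⁴ = 6.75 m/s
Converting: 6.75 m/s × 3.6 = 24.3 km/h

24.3 km/h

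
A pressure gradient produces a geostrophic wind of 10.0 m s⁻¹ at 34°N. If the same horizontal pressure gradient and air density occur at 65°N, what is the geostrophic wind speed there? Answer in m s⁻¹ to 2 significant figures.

6.2 m s⁻¹

With the same pressure gradient and density, V_g ∝ 1/f ∝ 1/sin φ.
V₂ = V₁ · sin φ₁ / sin φ₂ = 10.0 × sin 34° / sin 65°
V₂ = 10.0 × 0.5592/0.9063 = 6.2 m s⁻¹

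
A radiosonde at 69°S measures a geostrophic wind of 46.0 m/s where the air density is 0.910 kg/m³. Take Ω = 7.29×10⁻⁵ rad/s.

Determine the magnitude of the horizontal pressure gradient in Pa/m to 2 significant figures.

Coriolis parameter at 69°S:
f = 2Ω sin φ = 2 × 7.29×10⁻⁵ × sin 69° = 1.36×10⁻⁴ s⁻¹
Geostrophic balance rearranged: |∂P/∂n| = f ρ V_g
|∂P/∂n| = 1.36×10⁻⁴ × 0.910 × 46.0 = 5.70×10⁻³ Pa/m

5.7×10⁻³ Pa/m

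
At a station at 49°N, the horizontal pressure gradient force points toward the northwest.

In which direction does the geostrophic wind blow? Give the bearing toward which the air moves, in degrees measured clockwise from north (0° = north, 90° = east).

045°

The pressure-gradient force points toward the northwest (bearing 315°).
Geostrophic balance: in the Northern Hemisphere the Coriolis force deflects motion to the right, so the geostrophic wind blows 90° to the right of the pressure-gradient force (low pressure on the left).
Rotating 315° by 90° clockwise gives 045° — the wind blows toward the northeast.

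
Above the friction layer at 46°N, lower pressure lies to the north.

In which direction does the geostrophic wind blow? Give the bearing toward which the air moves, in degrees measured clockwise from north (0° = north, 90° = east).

The pressure-gradient force points toward the north (bearing 000°).
Geostrophic balance: in the Northern Hemisphere the Coriolis force deflects motion to the right, so the geostrophic wind blows 90° to the right of the pressure-gradient force (low pressure on the left).
Rotating 000° by 90° clockwise gives 090° — the wind blows toward the east.

090°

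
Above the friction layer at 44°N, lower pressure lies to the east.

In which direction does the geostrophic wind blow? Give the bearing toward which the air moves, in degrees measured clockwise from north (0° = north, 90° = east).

180°

The pressure-gradient force points toward the east (bearing 090°).
Geostrophic balance: in the Northern Hemisphere the Coriolis force deflects motion to the right, so the geostrophic wind blows 90° to the right of the pressure-gradient force (low pressure on the left).
Rotating 090° by 90° clockwise gives 180° — the wind blows toward the south.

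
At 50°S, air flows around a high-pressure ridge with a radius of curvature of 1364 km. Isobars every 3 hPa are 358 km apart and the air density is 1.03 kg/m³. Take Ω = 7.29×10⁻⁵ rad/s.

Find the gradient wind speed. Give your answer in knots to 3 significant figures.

Coriolis parameter at 50°S:
f = 2Ω sin φ = 2 × 7.29×10⁻⁵ × sin 50° = 1.12×10⁻⁴ s⁻¹
Pressure gradient: |∂P/∂n| = 300 Pa / 358000 m = 8.38×10⁻⁴ Pa/m
Geostrophic speed: V_g = |∂P/∂n|/(fρ) = 8.38×10⁻⁴/(1.12×10⁻⁴ × 1.03) = 7.28 m/s
Around a high, pressure-gradient force acts outward with centrifugal, so Coriolis balances both:
fV = (1/ρ)|∂P/∂n| + V²/R  →  V² − fR·V + fR·V_g = 0
With fR = 1.12×10⁻⁴ × 1364×10³ m = 152 m/s:
V = [fR − √((fR)² − 4 fR V_g)]/2 = [152 − √(152² − 4×152×7.28)]/2 = 7.67 m/s
Supergeostrophic (V > V_g = 7.28 m/s), as expected around a high.
Converting: 7.67 m/s × 1.944 = 14.9 knots

14.9 knots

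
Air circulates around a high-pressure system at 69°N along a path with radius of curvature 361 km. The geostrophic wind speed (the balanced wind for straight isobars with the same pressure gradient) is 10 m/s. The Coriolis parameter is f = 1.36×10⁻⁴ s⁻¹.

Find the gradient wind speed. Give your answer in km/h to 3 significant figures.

Around a high, pressure-gradient force acts outward with centrifugal, so Coriolis balances both:
fV = (1/ρ)|∂P/∂n| + V²/R  →  V² − fR·V + fR·V_g = 0
With fR = 1.36×10⁻⁴ × 361×10³ m = 49.1 m/s:
V = [fR − √((fR)² − 4 fR V_g)]/2 = [49.1 − √(49.1² − 4×49.1×10)]/2 = 14 m/s
Supergeostrophic (V > V_g = 10 m/s), as expected around a high.
Converting: 14 m/s × 3.6 = 50.3 km/h

50.3 km/h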